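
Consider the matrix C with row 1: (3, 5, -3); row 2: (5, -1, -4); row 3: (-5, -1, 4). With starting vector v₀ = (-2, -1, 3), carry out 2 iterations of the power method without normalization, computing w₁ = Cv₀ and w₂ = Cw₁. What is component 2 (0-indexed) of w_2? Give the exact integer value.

213

w1 = Cv₀ = (-20, -21, 23)
w2 = Cw1 = (-234, -171, 213)
The requested component of w2 is 213.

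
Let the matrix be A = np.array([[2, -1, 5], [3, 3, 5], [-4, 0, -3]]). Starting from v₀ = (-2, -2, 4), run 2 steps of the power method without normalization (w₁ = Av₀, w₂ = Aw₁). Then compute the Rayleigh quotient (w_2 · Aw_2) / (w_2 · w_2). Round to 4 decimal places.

-2.4946

w1 = Av₀ = (2·(-2) + (-1)·(-2) + 5·4; 3·(-2) + 3·(-2) + 5·4; (-4)·(-2) + 0·(-2) + (-3)·4) = (18, 8, -4)
w2 = Aw1 = (2·18 + (-1)·8 + 5·(-4); 3·18 + 3·8 + 5·(-4); (-4)·18 + 0·8 + (-3)·(-4)) = (8, 58, -60)
Aw2 = (-342, -102, 148)
w2·Aw2 = 8·(-342) + 58·(-102) + (-60)·148 = -17532; w2·w2 = 8·8 + 58·58 + (-60)·(-60) = 7028
λ ≈ -17532/7028 = -2.4946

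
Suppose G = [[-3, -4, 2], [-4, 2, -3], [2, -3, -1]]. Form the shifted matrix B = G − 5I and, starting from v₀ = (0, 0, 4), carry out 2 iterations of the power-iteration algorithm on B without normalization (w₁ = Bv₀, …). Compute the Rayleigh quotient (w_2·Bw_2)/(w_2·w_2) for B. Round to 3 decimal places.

B = G − 5I has rows (-8, -4, 2); (-4, -3, -3); (2, -3, -6)
w1 = Bv₀ = ((-8)·0 + (-4)·0 + 2·4; (-4)·0 + (-3)·0 + (-3)·4; 2·0 + (-3)·0 + (-6)·4) = (8, -12, -24)
w2 = Bw1 = ((-8)·8 + (-4)·(-12) + 2·(-24); (-4)·8 + (-3)·(-12) + (-3)·(-24); 2·8 + (-3)·(-12) + (-6)·(-24)) = (-64, 76, 196)
Bw2 = (600, -560, -1532)
w2·Bw2 = -381232; w2·w2 = 48288; μ ≈ -381232/48288 = -7.895

-7.895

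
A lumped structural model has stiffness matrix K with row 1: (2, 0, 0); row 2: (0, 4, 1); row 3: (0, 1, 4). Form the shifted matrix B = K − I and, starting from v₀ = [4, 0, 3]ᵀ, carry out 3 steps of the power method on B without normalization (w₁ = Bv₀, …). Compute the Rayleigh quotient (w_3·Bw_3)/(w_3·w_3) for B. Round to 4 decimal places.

μ ≈ 3.9667

B = K − I has rows (1, 0, 0); (0, 3, 1); (0, 1, 3)
w1 = Bv₀ = (1·4 + 0·0 + 0·3; 0·4 + 3·0 + 1·3; 0·4 + 1·0 + 3·3) = (4, 3, 9)
w2 = Bw1 = (1·4 + 0·3 + 0·9; 0·4 + 3·3 + 1·9; 0·4 + 1·3 + 3·9) = (4, 18, 30)
w3 = Bw2 = (4, 84, 108)
Bw3 = (4, 360, 408)
w3·Bw3 = 74320; w3·w3 = 18736; μ ≈ 74320/18736 = 3.9667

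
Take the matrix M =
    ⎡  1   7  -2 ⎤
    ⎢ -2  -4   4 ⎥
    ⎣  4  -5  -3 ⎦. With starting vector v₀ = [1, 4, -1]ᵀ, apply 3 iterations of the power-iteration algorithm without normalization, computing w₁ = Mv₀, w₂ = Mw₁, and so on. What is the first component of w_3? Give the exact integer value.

w1 = Mv₀ = (31, -22, -13)
w2 = Mw1 = (-97, -26, 273)
w3 = Mw2 = (-825, 1390, -1077)
The requested component of w3 is -825.

-825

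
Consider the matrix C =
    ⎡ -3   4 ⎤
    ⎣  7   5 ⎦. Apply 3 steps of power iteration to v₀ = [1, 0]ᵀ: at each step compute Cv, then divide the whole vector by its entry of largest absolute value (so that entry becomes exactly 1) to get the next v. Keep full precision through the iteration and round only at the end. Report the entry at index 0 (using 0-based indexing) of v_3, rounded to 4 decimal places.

Cv0 = (-3.00000, 7.00000); divide by 7.00000 → v1 = (-0.42857, 1.00000)
Cv1 = (5.28571, 2.00000); divide by 5.28571 → v2 = (1.00000, 0.37838)
Cv2 = (-1.48649, 8.89189); divide by 8.89189 → v3 = (-0.16717, 1.00000)
Requested entry of v3: -55/329 = -0.1672

-0.1672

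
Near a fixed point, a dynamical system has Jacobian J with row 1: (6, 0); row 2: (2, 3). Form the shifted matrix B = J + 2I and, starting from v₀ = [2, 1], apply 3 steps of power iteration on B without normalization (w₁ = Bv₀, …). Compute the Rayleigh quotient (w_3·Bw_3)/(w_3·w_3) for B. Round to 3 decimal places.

B = J + 2I has rows (8, 0); (2, 5)
w1 = Bv₀ = (16, 9)
w2 = Bw1 = (128, 77)
w3 = Bw2 = (1024, 641)
Bw3 = (8192, 5253)
w3·Bw3 = 11755781; w3·w3 = 1459457; μ ≈ 11755781/1459457 = 8.055

8.055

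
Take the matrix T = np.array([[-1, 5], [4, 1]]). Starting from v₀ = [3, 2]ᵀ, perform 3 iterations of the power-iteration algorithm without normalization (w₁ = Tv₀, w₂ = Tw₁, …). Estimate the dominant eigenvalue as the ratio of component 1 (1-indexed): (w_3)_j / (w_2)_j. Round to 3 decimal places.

w1 = Tv₀ = ((-1)·3 + 5·2; 4·3 + 1·2) = (7, 14)
w2 = Tw1 = ((-1)·7 + 5·14; 4·7 + 1·14) = (63, 42)
w3 = Tw2 = (147, 294)
Ratio at component: 147 / 63 = 2.333

2.333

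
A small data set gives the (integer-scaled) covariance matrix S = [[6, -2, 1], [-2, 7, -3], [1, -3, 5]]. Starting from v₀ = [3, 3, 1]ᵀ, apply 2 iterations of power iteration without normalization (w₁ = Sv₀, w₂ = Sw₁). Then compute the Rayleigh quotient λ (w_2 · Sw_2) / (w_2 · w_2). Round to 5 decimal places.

5.62879

w1 = Sv₀ = (6·3 + (-2)·3 + 1·1; (-2)·3 + 7·3 + (-3)·1; 1·3 + (-3)·3 + 5·1) = (13, 12, -1)
w2 = Sw1 = (6·13 + (-2)·12 + 1·(-1); (-2)·13 + 7·12 + (-3)·(-1); 1·13 + (-3)·12 + 5·(-1)) = (53, 61, -28)
Sw2 = (168, 405, -270)
w2·Sw2 = 53·168 + 61·405 + (-28)·(-270) = 41169; w2·w2 = 53·53 + 61·61 + (-28)·(-28) = 7314
λ ≈ 41169/7314 = 5.62879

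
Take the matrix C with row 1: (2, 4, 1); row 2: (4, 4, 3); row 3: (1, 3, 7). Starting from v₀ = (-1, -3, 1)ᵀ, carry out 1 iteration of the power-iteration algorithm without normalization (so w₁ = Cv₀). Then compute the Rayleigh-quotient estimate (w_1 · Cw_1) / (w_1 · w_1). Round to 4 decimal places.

λ ≈ 7.8991

w1 = Cv₀ = (-13, -13, -3)
Cw1 = (-81, -113, -73)
w1·Cw1 = (-13)·(-81) + (-13)·(-113) + (-3)·(-73) = 2741; w1·w1 = (-13)·(-13) + (-13)·(-13) + (-3)·(-3) = 347
λ ≈ 2741/347 = 7.8991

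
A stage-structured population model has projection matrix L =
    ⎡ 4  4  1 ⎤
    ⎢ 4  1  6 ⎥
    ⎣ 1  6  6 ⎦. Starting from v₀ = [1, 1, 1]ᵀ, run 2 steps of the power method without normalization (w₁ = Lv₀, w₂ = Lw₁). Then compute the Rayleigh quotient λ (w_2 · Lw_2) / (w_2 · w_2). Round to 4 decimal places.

11.3590

w1 = Lv₀ = (9, 11, 13)
w2 = Lw1 = (93, 125, 153)
Lw2 = (1025, 1415, 1761)
w2·Lw2 = 93·1025 + 125·1415 + 153·1761 = 541633; w2·w2 = 93·93 + 125·125 + 153·153 = 47683
λ ≈ 541633/47683 = 11.3590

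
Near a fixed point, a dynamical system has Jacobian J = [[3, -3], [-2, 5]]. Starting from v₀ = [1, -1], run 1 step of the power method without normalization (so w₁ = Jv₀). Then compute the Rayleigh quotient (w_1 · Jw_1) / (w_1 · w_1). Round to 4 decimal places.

w1 = Jv₀ = (3·1 + (-3)·(-1); (-2)·1 + 5·(-1)) = (6, -7)
Jw1 = (39, -47)
w1·Jw1 = 6·39 + (-7)·(-47) = 563; w1·w1 = 6·6 + (-7)·(-7) = 85
λ ≈ 563/85 = 6.6235

6.6235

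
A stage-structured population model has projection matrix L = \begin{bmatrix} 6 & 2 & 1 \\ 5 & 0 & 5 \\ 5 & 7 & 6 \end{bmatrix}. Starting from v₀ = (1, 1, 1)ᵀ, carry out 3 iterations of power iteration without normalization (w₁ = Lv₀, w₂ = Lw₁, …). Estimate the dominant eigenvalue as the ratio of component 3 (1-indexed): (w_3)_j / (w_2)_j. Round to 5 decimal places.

w1 = Lv₀ = (9, 10, 18)
w2 = Lw1 = (92, 135, 223)
w3 = Lw2 = (1045, 1575, 2743)
Ratio at component: 2743 / 223 = 12.30045

λ ≈ 12.30045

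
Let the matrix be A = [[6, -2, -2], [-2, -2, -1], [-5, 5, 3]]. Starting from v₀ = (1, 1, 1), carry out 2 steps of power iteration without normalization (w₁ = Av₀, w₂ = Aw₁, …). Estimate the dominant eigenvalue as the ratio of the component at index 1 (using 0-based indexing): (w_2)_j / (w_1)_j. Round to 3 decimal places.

-0.600

w1 = Av₀ = (2, -5, 3)
w2 = Aw1 = (16, 3, -26)
Ratio at component: 3 / -5 = -0.600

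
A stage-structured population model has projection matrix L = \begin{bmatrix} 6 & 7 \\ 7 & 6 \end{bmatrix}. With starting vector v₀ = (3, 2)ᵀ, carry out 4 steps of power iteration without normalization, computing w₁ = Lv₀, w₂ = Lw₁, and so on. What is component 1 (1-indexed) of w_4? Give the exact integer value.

71403

w1 = Lv₀ = (6·3 + 7·2; 7·3 + 6·2) = (32, 33)
w2 = Lw1 = (6·32 + 7·33; 7·32 + 6·33) = (423, 422)
w3 = Lw2 = (5492, 5493)
w4 = Lw3 = (71403, 71402)
The requested component of w4 is 71403.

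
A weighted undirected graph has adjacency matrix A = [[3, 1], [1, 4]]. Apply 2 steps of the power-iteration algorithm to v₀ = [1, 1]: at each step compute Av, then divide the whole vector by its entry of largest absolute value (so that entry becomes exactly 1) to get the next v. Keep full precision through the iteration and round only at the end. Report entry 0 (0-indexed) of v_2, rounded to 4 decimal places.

Av0 = (4.00000, 5.00000); divide by 5.00000 → v1 = (0.80000, 1.00000)
Av1 = (3.40000, 4.80000); divide by 4.80000 → v2 = (0.70833, 1.00000)
Requested entry of v2: 17/24 = 0.7083

0.7083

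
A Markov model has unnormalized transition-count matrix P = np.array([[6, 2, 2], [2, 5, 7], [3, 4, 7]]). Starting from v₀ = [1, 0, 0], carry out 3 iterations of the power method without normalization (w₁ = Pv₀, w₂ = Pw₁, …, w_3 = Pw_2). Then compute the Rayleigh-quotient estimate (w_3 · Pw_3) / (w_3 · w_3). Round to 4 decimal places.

w1 = Pv₀ = (6·1 + 2·0 + 2·0; 2·1 + 5·0 + 7·0; 3·1 + 4·0 + 7·0) = (6, 2, 3)
w2 = Pw1 = (6·6 + 2·2 + 2·3; 2·6 + 5·2 + 7·3; 3·6 + 4·2 + 7·3) = (46, 43, 47)
w3 = Pw2 = (456, 636, 639)
Pw3 = (5286, 8565, 8385)
w3·Pw3 = 456·5286 + 636·8565 + 639·8385 = 13215771; w3·w3 = 456·456 + 636·636 + 639·639 = 1020753
λ ≈ 13215771/1020753 = 12.9471

λ ≈ 12.9471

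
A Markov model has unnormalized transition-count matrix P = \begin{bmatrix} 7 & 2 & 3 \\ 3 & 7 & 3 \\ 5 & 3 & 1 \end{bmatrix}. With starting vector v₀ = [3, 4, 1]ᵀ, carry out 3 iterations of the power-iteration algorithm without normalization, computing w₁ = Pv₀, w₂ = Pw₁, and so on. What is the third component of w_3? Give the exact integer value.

w1 = Pv₀ = (32, 40, 28)
w2 = Pw1 = (388, 460, 308)
w3 = Pw2 = (4560, 5308, 3628)
The requested component of w3 is 3628.

3628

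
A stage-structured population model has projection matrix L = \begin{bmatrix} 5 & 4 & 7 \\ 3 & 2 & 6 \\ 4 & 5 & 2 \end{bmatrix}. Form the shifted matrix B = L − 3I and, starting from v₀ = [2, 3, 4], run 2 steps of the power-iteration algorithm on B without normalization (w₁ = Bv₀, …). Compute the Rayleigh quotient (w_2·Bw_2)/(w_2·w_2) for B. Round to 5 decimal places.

μ ≈ 9.72307

B = L − 3I has rows (2, 4, 7); (3, -1, 6); (4, 5, -1)
w1 = Bv₀ = (2·2 + 4·3 + 7·4; 3·2 + (-1)·3 + 6·4; 4·2 + 5·3 + (-1)·4) = (44, 27, 19)
w2 = Bw1 = (2·44 + 4·27 + 7·19; 3·44 + (-1)·27 + 6·19; 4·44 + 5·27 + (-1)·19) = (329, 219, 292)
Bw2 = (3578, 2520, 2119)
w2·Bw2 = 2347790; w2·w2 = 241466; μ ≈ 2347790/241466 = 9.72307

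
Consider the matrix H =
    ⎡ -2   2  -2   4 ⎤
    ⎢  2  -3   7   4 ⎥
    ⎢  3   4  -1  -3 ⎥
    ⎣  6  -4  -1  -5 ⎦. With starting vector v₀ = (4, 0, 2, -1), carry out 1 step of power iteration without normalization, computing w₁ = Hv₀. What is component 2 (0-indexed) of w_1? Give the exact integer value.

w1 = Hv₀ = ((-2)·4 + 2·0 + (-2)·2 + 4·(-1); 2·4 + (-3)·0 + 7·2 + 4·(-1); 3·4 + 4·0 + (-1)·2 + (-3)·(-1); 6·4 + (-4)·0 + (-1)·2 + (-5)·(-1)) = (-16, 18, 13, 27)
The requested component of w1 is 13.

13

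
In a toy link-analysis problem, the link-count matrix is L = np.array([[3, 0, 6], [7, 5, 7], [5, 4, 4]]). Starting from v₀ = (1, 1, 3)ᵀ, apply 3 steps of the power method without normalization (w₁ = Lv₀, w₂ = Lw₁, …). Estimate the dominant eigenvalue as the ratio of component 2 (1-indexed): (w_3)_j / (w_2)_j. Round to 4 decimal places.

w1 = Lv₀ = (21, 33, 21)
w2 = Lw1 = (189, 459, 321)
w3 = Lw2 = (2493, 5865, 4065)
Ratio at component: 5865 / 459 = 12.7778

λ ≈ 12.7778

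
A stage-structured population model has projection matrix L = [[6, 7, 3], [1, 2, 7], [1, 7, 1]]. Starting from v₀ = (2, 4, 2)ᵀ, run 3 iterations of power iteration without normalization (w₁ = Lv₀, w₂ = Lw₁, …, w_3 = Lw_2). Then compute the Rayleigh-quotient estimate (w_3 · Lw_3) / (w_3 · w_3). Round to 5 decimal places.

w1 = Lv₀ = (46, 24, 32)
w2 = Lw1 = (540, 318, 246)
w3 = Lw2 = (6204, 2898, 3012)
Lw3 = (66546, 33084, 29502)
w3·Lw3 = 6204·66546 + 2898·33084 + 3012·29502 = 597588840; w3·w3 = 6204·6204 + 2898·2898 + 3012·3012 = 55960164
λ ≈ 597588840/55960164 = 10.67883

λ ≈ 10.67883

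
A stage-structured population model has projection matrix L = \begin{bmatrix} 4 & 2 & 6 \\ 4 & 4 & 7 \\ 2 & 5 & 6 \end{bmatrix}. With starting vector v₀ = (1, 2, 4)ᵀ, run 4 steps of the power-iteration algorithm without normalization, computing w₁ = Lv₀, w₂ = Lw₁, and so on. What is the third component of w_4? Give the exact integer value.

w1 = Lv₀ = (4·1 + 2·2 + 6·4; 4·1 + 4·2 + 7·4; 2·1 + 5·2 + 6·4) = (32, 40, 36)
w2 = Lw1 = (4·32 + 2·40 + 6·36; 4·32 + 4·40 + 7·36; 2·32 + 5·40 + 6·36) = (424, 540, 480)
w3 = Lw2 = (5656, 7216, 6428)
w4 = Lw3 = (75624, 96484, 85960)
The requested component of w4 is 85960.

85960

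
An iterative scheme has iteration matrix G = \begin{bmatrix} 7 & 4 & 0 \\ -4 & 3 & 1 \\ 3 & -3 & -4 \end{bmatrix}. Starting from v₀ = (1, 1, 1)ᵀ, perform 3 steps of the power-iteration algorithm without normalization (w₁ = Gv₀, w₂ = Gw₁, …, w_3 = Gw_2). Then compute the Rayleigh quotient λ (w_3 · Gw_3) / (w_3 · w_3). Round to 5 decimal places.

w1 = Gv₀ = (11, 0, -4)
w2 = Gw1 = (77, -48, 49)
w3 = Gw2 = (347, -403, 179)
Gw3 = (817, -2418, 1534)
w3·Gw3 = 347·817 + (-403)·(-2418) + 179·1534 = 1532539; w3·w3 = 347·347 + (-403)·(-403) + 179·179 = 314859
λ ≈ 1532539/314859 = 4.86738

λ ≈ 4.86738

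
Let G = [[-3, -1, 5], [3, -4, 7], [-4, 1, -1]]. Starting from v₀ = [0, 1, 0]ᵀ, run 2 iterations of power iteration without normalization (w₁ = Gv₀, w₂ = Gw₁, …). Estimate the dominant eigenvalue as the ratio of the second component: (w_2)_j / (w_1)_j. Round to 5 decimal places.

w1 = Gv₀ = ((-3)·0 + (-1)·1 + 5·0; 3·0 + (-4)·1 + 7·0; (-4)·0 + 1·1 + (-1)·0) = (-1, -4, 1)
w2 = Gw1 = ((-3)·(-1) + (-1)·(-4) + 5·1; 3·(-1) + (-4)·(-4) + 7·1; (-4)·(-1) + 1·(-4) + (-1)·1) = (12, 20, -1)
Ratio at component: 20 / -4 = -5.00000

λ ≈ -5.00000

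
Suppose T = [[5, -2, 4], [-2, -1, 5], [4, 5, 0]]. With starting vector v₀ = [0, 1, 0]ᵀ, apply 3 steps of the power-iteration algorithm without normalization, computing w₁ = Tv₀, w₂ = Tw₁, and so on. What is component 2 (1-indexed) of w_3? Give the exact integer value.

w1 = Tv₀ = (-2, -1, 5)
w2 = Tw1 = (12, 30, -13)
w3 = Tw2 = (-52, -119, 198)
The requested component of w3 is -119.

-119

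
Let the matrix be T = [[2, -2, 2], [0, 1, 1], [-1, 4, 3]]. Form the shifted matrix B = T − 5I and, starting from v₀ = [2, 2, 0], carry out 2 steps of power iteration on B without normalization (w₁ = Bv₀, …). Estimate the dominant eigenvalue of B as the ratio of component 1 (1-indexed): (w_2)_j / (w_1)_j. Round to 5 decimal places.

μ ≈ -5.80000

B = T − 5I has rows (-3, -2, 2); (0, -4, 1); (-1, 4, -2)
w1 = Bv₀ = (-10, -8, 6)
w2 = Bw1 = (58, 38, -34)
Ratio: 58/-10 = -5.80000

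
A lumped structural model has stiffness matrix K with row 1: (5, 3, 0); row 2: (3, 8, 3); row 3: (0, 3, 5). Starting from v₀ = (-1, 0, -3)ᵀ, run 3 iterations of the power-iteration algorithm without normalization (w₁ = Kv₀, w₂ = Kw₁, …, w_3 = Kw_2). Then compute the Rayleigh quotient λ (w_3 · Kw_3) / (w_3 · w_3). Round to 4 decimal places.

10.9599

w1 = Kv₀ = (5·(-1) + 3·0 + 0·(-3); 3·(-1) + 8·0 + 3·(-3); 0·(-1) + 3·0 + 5·(-3)) = (-5, -12, -15)
w2 = Kw1 = (5·(-5) + 3·(-12) + 0·(-15); 3·(-5) + 8·(-12) + 3·(-15); 0·(-5) + 3·(-12) + 5·(-15)) = (-61, -156, -111)
w3 = Kw2 = (-773, -1764, -1023)
Kw3 = (-9157, -19500, -10407)
w3·Kw3 = (-773)·(-9157) + (-1764)·(-19500) + (-1023)·(-10407) = 52122722; w3·w3 = (-773)·(-773) + (-1764)·(-1764) + (-1023)·(-1023) = 4755754
λ ≈ 52122722/4755754 = 10.9599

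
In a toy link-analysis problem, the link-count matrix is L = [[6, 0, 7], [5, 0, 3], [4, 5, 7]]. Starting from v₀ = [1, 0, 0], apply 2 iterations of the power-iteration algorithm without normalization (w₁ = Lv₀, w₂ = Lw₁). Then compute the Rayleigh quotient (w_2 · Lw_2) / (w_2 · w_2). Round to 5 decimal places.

λ ≈ 13.53796

w1 = Lv₀ = (6, 5, 4)
w2 = Lw1 = (64, 42, 77)
Lw2 = (923, 551, 1005)
w2·Lw2 = 64·923 + 42·551 + 77·1005 = 159599; w2·w2 = 64·64 + 42·42 + 77·77 = 11789
λ ≈ 159599/11789 = 13.53796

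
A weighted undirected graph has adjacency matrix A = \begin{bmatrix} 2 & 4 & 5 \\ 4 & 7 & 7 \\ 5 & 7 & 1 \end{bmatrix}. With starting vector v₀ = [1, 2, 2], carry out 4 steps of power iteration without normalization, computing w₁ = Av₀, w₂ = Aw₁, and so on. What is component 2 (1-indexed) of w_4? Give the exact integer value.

97017

w1 = Av₀ = (2·1 + 4·2 + 5·2; 4·1 + 7·2 + 7·2; 5·1 + 7·2 + 1·2) = (20, 32, 21)
w2 = Aw1 = (2·20 + 4·32 + 5·21; 4·20 + 7·32 + 7·21; 5·20 + 7·32 + 1·21) = (273, 451, 345)
w3 = Aw2 = (4075, 6664, 4867)
w4 = Aw3 = (59141, 97017, 71890)
The requested component of w4 is 97017.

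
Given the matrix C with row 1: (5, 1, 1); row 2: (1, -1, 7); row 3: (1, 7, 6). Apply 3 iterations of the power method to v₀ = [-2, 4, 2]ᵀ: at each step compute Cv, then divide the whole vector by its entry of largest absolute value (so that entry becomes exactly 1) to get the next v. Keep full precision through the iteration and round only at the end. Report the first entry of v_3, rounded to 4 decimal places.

Cv0 = (-4.00000, 8.00000, 38.00000); divide by 38.00000 → v1 = (-0.10526, 0.21053, 1.00000)
Cv1 = (0.68421, 6.68421, 7.36842); divide by 7.36842 → v2 = (0.09286, 0.90714, 1.00000)
Cv2 = (2.37143, 6.18571, 12.44286); divide by 12.44286 → v3 = (0.19059, 0.49713, 1.00000)
Requested entry of v3: 664/3484 = 0.1906

0.1906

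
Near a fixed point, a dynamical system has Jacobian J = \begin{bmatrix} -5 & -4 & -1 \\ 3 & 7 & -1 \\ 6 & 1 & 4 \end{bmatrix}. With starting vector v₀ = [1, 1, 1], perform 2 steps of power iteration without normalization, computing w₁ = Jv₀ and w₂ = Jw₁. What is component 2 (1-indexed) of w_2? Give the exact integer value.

w1 = Jv₀ = ((-5)·1 + (-4)·1 + (-1)·1; 3·1 + 7·1 + (-1)·1; 6·1 + 1·1 + 4·1) = (-10, 9, 11)
w2 = Jw1 = ((-5)·(-10) + (-4)·9 + (-1)·11; 3·(-10) + 7·9 + (-1)·11; 6·(-10) + 1·9 + 4·11) = (3, 22, -7)
The requested component of w2 is 22.

22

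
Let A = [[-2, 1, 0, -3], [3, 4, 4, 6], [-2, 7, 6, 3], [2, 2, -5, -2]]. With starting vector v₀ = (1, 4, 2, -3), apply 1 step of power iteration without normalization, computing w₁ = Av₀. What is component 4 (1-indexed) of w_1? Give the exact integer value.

w1 = Av₀ = (11, 9, 29, 6)
The requested component of w1 is 6.

6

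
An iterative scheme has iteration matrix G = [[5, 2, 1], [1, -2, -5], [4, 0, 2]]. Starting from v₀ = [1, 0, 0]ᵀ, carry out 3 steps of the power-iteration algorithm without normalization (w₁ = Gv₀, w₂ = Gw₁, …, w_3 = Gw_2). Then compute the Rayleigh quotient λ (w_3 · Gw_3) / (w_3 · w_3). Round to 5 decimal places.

5.52303

w1 = Gv₀ = (5·1 + 2·0 + 1·0; 1·1 + (-2)·0 + (-5)·0; 4·1 + 0·0 + 2·0) = (5, 1, 4)
w2 = Gw1 = (5·5 + 2·1 + 1·4; 1·5 + (-2)·1 + (-5)·4; 4·5 + 0·1 + 2·4) = (31, -17, 28)
w3 = Gw2 = (149, -75, 180)
Gw3 = (775, -601, 956)
w3·Gw3 = 149·775 + (-75)·(-601) + 180·956 = 332630; w3·w3 = 149·149 + (-75)·(-75) + 180·180 = 60226
λ ≈ 332630/60226 = 5.52303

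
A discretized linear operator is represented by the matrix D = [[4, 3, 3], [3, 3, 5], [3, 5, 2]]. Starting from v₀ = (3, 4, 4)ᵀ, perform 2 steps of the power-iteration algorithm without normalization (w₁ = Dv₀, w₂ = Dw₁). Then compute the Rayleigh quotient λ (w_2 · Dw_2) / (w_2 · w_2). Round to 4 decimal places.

10.3527

w1 = Dv₀ = (36, 41, 37)
w2 = Dw1 = (378, 416, 387)
Dw2 = (3921, 4317, 3988)
w2·Dw2 = 378·3921 + 416·4317 + 387·3988 = 4821366; w2·w2 = 378·378 + 416·416 + 387·387 = 465709
λ ≈ 4821366/465709 = 10.3527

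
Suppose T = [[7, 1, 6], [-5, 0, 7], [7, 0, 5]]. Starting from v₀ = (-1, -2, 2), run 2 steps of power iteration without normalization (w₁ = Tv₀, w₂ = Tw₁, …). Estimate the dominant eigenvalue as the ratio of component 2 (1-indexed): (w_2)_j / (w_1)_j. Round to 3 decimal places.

w1 = Tv₀ = (3, 19, 3)
w2 = Tw1 = (58, 6, 36)
Ratio at component: 6 / 19 = 0.316

λ ≈ 0.316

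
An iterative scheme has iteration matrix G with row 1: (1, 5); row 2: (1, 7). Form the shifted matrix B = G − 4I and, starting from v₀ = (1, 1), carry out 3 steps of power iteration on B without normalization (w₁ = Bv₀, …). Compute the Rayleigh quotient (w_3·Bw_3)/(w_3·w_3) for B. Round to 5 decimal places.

B = G − 4I has rows (-3, 5); (1, 3)
w1 = Bv₀ = ((-3)·1 + 5·1; 1·1 + 3·1) = (2, 4)
w2 = Bw1 = ((-3)·2 + 5·4; 1·2 + 3·4) = (14, 14)
w3 = Bw2 = (28, 56)
Bw3 = (196, 196)
w3·Bw3 = 16464; w3·w3 = 3920; μ ≈ 16464/3920 = 4.20000

μ ≈ 4.20000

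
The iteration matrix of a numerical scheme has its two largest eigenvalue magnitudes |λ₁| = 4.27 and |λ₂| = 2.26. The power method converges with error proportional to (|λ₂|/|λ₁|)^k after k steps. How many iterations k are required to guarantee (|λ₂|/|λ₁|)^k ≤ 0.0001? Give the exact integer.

15

|λ₂/λ₁| = 2.26/4.27 = 0.52927
Need k ≥ ln(0.0001) / ln(0.52927) = -9.2103 / -0.6362 ≈ 14.476
Smallest integer k satisfying the bound: 15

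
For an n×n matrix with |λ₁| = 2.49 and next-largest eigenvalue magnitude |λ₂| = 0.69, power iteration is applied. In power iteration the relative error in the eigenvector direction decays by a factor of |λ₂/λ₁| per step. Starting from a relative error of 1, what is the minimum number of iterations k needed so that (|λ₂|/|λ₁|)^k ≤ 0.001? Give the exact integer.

|λ₂/λ₁| = 0.69/2.49 = 0.27711
Need k ≥ ln(0.001) / ln(0.27711) = -6.9078 / -1.2833 ≈ 5.383
Smallest integer k satisfying the bound: 6

6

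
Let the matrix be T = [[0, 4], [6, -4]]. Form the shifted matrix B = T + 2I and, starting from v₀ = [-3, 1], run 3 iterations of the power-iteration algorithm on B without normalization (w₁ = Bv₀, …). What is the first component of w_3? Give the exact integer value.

B = T + 2I has rows (2, 4); (6, -2)
w1 = Bv₀ = (-2, -20)
w2 = Bw1 = (-84, 28)
w3 = Bw2 = (-56, -560)
Requested component of w3: -56

-56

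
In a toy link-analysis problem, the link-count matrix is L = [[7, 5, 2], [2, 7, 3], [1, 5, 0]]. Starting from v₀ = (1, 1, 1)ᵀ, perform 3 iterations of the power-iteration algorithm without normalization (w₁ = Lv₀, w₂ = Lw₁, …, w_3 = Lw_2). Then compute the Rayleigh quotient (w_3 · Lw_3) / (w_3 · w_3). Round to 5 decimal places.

11.46516

w1 = Lv₀ = (14, 12, 6)
w2 = Lw1 = (170, 130, 74)
w3 = Lw2 = (1988, 1472, 820)
Lw3 = (22916, 16740, 9348)
w3·Lw3 = 1988·22916 + 1472·16740 + 820·9348 = 77863648; w3·w3 = 1988·1988 + 1472·1472 + 820·820 = 6791328
λ ≈ 77863648/6791328 = 11.46516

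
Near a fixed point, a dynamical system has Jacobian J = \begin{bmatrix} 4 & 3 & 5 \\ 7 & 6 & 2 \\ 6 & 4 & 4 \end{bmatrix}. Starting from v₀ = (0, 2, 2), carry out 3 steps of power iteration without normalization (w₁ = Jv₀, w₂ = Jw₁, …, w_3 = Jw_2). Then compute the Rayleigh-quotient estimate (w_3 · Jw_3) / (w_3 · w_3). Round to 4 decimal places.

w1 = Jv₀ = (4·0 + 3·2 + 5·2; 7·0 + 6·2 + 2·2; 6·0 + 4·2 + 4·2) = (16, 16, 16)
w2 = Jw1 = (4·16 + 3·16 + 5·16; 7·16 + 6·16 + 2·16; 6·16 + 4·16 + 4·16) = (192, 240, 224)
w3 = Jw2 = (2608, 3232, 3008)
Jw3 = (35168, 43664, 40608)
w3·Jw3 = 2608·35168 + 3232·43664 + 3008·40608 = 354989056; w3·w3 = 2608·2608 + 3232·3232 + 3008·3008 = 26295552
λ ≈ 354989056/26295552 = 13.5000

λ ≈ 13.5000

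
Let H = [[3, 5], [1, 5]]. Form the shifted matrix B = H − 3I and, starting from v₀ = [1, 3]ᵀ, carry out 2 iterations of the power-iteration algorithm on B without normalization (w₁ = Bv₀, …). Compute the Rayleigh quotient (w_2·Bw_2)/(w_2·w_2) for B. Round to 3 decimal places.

B = H − 3I has rows (0, 5); (1, 2)
w1 = Bv₀ = (0·1 + 5·3; 1·1 + 2·3) = (15, 7)
w2 = Bw1 = (0·15 + 5·7; 1·15 + 2·7) = (35, 29)
Bw2 = (145, 93)
w2·Bw2 = 7772; w2·w2 = 2066; μ ≈ 7772/2066 = 3.762

μ ≈ 3.762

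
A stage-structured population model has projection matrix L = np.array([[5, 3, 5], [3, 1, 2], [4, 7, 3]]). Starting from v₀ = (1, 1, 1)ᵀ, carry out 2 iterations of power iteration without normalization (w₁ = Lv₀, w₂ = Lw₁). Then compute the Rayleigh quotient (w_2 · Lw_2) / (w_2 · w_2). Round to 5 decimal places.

w1 = Lv₀ = (13, 6, 14)
w2 = Lw1 = (153, 73, 136)
Lw2 = (1664, 804, 1531)
w2·Lw2 = 153·1664 + 73·804 + 136·1531 = 521500; w2·w2 = 153·153 + 73·73 + 136·136 = 47234
λ ≈ 521500/47234 = 11.04078

11.04078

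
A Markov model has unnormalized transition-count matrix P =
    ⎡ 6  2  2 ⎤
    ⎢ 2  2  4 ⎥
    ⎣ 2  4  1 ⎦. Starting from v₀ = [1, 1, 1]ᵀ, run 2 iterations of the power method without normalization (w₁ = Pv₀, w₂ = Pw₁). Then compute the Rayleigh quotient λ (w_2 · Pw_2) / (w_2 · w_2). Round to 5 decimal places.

λ ≈ 8.59610

w1 = Pv₀ = (10, 8, 7)
w2 = Pw1 = (90, 64, 59)
Pw2 = (786, 544, 495)
w2·Pw2 = 90·786 + 64·544 + 59·495 = 134761; w2·w2 = 90·90 + 64·64 + 59·59 = 15677
λ ≈ 134761/15677 = 8.59610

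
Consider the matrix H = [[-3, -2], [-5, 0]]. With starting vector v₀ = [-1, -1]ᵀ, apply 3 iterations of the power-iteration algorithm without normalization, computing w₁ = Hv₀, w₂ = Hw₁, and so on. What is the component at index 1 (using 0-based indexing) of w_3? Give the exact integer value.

w1 = Hv₀ = ((-3)·(-1) + (-2)·(-1); (-5)·(-1) + 0·(-1)) = (5, 5)
w2 = Hw1 = ((-3)·5 + (-2)·5; (-5)·5 + 0·5) = (-25, -25)
w3 = Hw2 = (125, 125)
The requested component of w3 is 125.

125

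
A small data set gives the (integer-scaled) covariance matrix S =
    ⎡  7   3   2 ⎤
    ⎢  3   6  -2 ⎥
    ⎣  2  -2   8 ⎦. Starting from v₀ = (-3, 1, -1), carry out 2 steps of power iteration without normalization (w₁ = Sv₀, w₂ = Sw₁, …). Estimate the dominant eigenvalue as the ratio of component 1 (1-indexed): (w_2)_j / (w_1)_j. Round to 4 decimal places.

8.7500

w1 = Sv₀ = (7·(-3) + 3·1 + 2·(-1); 3·(-3) + 6·1 + (-2)·(-1); 2·(-3) + (-2)·1 + 8·(-1)) = (-20, -1, -16)
w2 = Sw1 = (7·(-20) + 3·(-1) + 2·(-16); 3·(-20) + 6·(-1) + (-2)·(-16); 2·(-20) + (-2)·(-1) + 8·(-16)) = (-175, -34, -166)
Ratio at component: -175 / -20 = 8.7500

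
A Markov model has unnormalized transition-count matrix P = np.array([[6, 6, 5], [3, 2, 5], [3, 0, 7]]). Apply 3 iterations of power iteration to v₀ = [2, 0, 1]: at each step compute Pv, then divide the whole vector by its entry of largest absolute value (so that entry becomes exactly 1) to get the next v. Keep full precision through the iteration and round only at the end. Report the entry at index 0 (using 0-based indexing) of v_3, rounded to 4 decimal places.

Pv0 = (17.00000, 11.00000, 13.00000); divide by 17.00000 → v1 = (1.00000, 0.64706, 0.76471)
Pv1 = (13.70588, 8.11765, 8.35294); divide by 13.70588 → v2 = (1.00000, 0.59227, 0.60944)
Pv2 = (12.60086, 7.23176, 7.26609); divide by 12.60086 → v3 = (1.00000, 0.57391, 0.57663)
Requested entry of v3: 2936/2936 = 1.0000

1.0000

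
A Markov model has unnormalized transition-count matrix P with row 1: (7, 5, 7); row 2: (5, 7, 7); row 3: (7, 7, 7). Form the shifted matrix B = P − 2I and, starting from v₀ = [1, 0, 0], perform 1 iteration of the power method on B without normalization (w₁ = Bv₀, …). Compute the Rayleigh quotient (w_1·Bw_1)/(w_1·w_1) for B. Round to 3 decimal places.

17.424

B = P − 2I has rows (5, 5, 7); (5, 5, 7); (7, 7, 5)
w1 = Bv₀ = (5, 5, 7)
Bw1 = (99, 99, 105)
w1·Bw1 = 1725; w1·w1 = 99; μ ≈ 1725/99 = 17.424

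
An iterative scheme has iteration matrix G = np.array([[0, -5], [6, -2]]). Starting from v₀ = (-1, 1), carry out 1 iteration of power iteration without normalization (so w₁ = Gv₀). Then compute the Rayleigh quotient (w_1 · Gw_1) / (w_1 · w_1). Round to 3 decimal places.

-0.989

w1 = Gv₀ = (-5, -8)
Gw1 = (40, -14)
w1·Gw1 = (-5)·40 + (-8)·(-14) = -88; w1·w1 = (-5)·(-5) + (-8)·(-8) = 89
λ ≈ -88/89 = -0.989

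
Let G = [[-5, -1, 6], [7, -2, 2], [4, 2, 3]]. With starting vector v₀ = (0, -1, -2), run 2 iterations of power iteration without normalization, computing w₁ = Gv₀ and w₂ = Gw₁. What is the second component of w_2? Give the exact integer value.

-89

w1 = Gv₀ = ((-5)·0 + (-1)·(-1) + 6·(-2); 7·0 + (-2)·(-1) + 2·(-2); 4·0 + 2·(-1) + 3·(-2)) = (-11, -2, -8)
w2 = Gw1 = ((-5)·(-11) + (-1)·(-2) + 6·(-8); 7·(-11) + (-2)·(-2) + 2·(-8); 4·(-11) + 2·(-2) + 3·(-8)) = (9, -89, -72)
The requested component of w2 is -89.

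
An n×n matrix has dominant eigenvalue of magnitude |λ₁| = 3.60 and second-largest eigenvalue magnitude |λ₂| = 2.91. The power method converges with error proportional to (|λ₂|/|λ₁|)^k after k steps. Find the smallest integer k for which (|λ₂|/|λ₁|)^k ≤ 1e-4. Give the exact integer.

|λ₂/λ₁| = 2.91/3.60 = 0.80833
Need k ≥ ln(1e-4) / ln(0.80833) = -9.2103 / -0.2128 ≈ 43.286
Smallest integer k satisfying the bound: 44

44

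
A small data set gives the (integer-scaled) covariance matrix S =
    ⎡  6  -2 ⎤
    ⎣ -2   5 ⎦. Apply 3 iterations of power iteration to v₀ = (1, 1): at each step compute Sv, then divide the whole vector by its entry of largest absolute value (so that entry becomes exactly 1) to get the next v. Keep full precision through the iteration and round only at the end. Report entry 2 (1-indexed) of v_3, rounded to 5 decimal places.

Sv0 = (4.000000, 3.000000); divide by 4.000000 → v1 = (1.000000, 0.750000)
Sv1 = (4.500000, 1.750000); divide by 4.500000 → v2 = (1.000000, 0.388889)
Sv2 = (5.222222, -0.055556); divide by 5.222222 → v3 = (1.000000, -0.010638)
Requested entry of v3: -1/94 = -0.01064

-0.01064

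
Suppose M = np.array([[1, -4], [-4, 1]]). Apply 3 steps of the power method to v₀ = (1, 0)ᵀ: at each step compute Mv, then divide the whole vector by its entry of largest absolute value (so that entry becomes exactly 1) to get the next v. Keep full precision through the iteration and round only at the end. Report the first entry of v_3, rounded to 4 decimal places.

Mv0 = (1.00000, -4.00000); divide by -4.00000 → v1 = (-0.25000, 1.00000)
Mv1 = (-4.25000, 2.00000); divide by -4.25000 → v2 = (1.00000, -0.47059)
Mv2 = (2.88235, -4.47059); divide by -4.47059 → v3 = (-0.64474, 1.00000)
Requested entry of v3: 49/-76 = -0.6447

-0.6447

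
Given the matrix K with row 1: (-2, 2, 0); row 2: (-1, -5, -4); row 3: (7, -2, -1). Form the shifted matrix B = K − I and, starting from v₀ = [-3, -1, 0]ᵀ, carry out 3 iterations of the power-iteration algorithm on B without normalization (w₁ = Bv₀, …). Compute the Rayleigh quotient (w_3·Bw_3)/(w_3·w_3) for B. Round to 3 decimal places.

-7.952

B = K − I has rows (-3, 2, 0); (-1, -6, -4); (7, -2, -2)
w1 = Bv₀ = ((-3)·(-3) + 2·(-1) + 0·0; (-1)·(-3) + (-6)·(-1) + (-4)·0; 7·(-3) + (-2)·(-1) + (-2)·0) = (7, 9, -19)
w2 = Bw1 = ((-3)·7 + 2·9 + 0·(-19); (-1)·7 + (-6)·9 + (-4)·(-19); 7·7 + (-2)·9 + (-2)·(-19)) = (-3, 15, 69)
w3 = Bw2 = (39, -363, -189)
Bw3 = (-843, 2895, 1377)
w3·Bw3 = -1344015; w3·w3 = 169011; μ ≈ -1344015/169011 = -7.952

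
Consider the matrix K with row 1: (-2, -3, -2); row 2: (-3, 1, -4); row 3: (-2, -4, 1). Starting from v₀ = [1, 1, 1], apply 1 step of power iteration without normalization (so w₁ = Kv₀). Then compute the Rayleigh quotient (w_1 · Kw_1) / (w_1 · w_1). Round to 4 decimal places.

w1 = Kv₀ = ((-2)·1 + (-3)·1 + (-2)·1; (-3)·1 + 1·1 + (-4)·1; (-2)·1 + (-4)·1 + 1·1) = (-7, -6, -5)
Kw1 = (42, 35, 33)
w1·Kw1 = (-7)·42 + (-6)·35 + (-5)·33 = -669; w1·w1 = (-7)·(-7) + (-6)·(-6) + (-5)·(-5) = 110
λ ≈ -669/110 = -6.0818

λ ≈ -6.0818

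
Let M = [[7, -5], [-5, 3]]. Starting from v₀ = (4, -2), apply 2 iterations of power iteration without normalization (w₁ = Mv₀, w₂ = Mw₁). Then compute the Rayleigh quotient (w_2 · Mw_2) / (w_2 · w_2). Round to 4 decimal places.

w1 = Mv₀ = (7·4 + (-5)·(-2); (-5)·4 + 3·(-2)) = (38, -26)
w2 = Mw1 = (7·38 + (-5)·(-26); (-5)·38 + 3·(-26)) = (396, -268)
Mw2 = (4112, -2784)
w2·Mw2 = 396·4112 + (-268)·(-2784) = 2374464; w2·w2 = 396·396 + (-268)·(-268) = 228640
λ ≈ 2374464/228640 = 10.3852

10.3852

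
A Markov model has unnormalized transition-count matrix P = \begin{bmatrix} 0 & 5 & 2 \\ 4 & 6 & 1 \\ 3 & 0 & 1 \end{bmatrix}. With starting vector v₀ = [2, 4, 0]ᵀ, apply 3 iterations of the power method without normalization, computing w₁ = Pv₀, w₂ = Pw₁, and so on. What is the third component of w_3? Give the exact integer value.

582

w1 = Pv₀ = (20, 32, 6)
w2 = Pw1 = (172, 278, 66)
w3 = Pw2 = (1522, 2422, 582)
The requested component of w3 is 582.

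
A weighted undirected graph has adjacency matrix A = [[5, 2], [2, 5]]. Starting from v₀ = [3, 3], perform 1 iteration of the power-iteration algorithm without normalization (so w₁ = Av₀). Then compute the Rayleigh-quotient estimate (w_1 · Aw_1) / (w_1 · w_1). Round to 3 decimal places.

7.000

w1 = Av₀ = (5·3 + 2·3; 2·3 + 5·3) = (21, 21)
Aw1 = (147, 147)
w1·Aw1 = 21·147 + 21·147 = 6174; w1·w1 = 21·21 + 21·21 = 882
λ ≈ 6174/882 = 7.000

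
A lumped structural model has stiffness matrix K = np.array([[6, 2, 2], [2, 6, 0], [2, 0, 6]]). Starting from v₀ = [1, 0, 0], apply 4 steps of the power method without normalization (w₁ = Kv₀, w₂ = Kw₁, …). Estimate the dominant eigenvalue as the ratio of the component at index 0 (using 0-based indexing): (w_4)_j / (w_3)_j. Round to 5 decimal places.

w1 = Kv₀ = (6, 2, 2)
w2 = Kw1 = (44, 24, 24)
w3 = Kw2 = (360, 232, 232)
w4 = Kw3 = (3088, 2112, 2112)
Ratio at component: 3088 / 360 = 8.57778

λ ≈ 8.57778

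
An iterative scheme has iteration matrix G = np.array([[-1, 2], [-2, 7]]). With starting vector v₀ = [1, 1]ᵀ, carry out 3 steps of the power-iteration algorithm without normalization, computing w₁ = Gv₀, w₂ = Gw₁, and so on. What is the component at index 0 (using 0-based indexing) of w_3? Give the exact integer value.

w1 = Gv₀ = (1, 5)
w2 = Gw1 = (9, 33)
w3 = Gw2 = (57, 213)
The requested component of w3 is 57.

57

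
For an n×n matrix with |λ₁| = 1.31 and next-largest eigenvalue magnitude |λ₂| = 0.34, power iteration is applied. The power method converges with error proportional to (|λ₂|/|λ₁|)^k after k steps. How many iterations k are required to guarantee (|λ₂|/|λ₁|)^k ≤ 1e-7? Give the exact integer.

|λ₂/λ₁| = 0.34/1.31 = 0.25954
Need k ≥ ln(1e-7) / ln(0.25954) = -16.1181 / -1.3488 ≈ 11.950
Smallest integer k satisfying the bound: 12

12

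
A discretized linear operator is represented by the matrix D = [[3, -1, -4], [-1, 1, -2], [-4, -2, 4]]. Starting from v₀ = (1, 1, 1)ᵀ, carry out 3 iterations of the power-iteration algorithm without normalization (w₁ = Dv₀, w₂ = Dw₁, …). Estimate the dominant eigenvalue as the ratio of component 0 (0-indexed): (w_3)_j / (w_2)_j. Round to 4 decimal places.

λ ≈ -2.0000

w1 = Dv₀ = (3·1 + (-1)·1 + (-4)·1; (-1)·1 + 1·1 + (-2)·1; (-4)·1 + (-2)·1 + 4·1) = (-2, -2, -2)
w2 = Dw1 = (3·(-2) + (-1)·(-2) + (-4)·(-2); (-1)·(-2) + 1·(-2) + (-2)·(-2); (-4)·(-2) + (-2)·(-2) + 4·(-2)) = (4, 4, 4)
w3 = Dw2 = (-8, -8, -8)
Ratio at component: -8 / 4 = -2.0000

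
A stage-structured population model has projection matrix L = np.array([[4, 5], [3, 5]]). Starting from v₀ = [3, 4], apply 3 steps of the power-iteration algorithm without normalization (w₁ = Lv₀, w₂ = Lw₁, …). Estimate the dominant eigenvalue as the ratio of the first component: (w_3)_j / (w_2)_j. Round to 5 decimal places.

w1 = Lv₀ = (32, 29)
w2 = Lw1 = (273, 241)
w3 = Lw2 = (2297, 2024)
Ratio at component: 2297 / 273 = 8.41392

λ ≈ 8.41392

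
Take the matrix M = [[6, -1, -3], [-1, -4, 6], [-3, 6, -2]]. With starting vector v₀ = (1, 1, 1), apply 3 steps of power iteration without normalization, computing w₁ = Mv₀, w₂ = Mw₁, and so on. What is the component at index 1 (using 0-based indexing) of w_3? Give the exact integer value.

w1 = Mv₀ = (6·1 + (-1)·1 + (-3)·1; (-1)·1 + (-4)·1 + 6·1; (-3)·1 + 6·1 + (-2)·1) = (2, 1, 1)
w2 = Mw1 = (6·2 + (-1)·1 + (-3)·1; (-1)·2 + (-4)·1 + 6·1; (-3)·2 + 6·1 + (-2)·1) = (8, 0, -2)
w3 = Mw2 = (54, -20, -20)
The requested component of w3 is -20.

-20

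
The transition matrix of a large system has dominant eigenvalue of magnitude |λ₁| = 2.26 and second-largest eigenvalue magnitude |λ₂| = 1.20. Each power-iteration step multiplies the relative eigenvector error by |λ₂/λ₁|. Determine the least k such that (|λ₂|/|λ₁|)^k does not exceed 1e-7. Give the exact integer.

|λ₂/λ₁| = 1.20/2.26 = 0.53097
Need k ≥ ln(1e-7) / ln(0.53097) = -16.1181 / -0.6330 ≈ 25.461
Smallest integer k satisfying the bound: 26

26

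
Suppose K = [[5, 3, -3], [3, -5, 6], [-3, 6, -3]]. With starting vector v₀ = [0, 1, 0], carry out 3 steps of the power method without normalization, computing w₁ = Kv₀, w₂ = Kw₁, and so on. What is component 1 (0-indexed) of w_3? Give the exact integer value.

w1 = Kv₀ = (3, -5, 6)
w2 = Kw1 = (-18, 70, -57)
w3 = Kw2 = (291, -746, 645)
The requested component of w3 is -746.

-746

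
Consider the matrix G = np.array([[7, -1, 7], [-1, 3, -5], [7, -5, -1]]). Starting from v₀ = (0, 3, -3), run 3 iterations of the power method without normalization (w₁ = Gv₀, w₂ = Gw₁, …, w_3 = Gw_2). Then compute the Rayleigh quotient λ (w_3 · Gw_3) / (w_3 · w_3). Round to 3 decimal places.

12.277

w1 = Gv₀ = (7·0 + (-1)·3 + 7·(-3); (-1)·0 + 3·3 + (-5)·(-3); 7·0 + (-5)·3 + (-1)·(-3)) = (-24, 24, -12)
w2 = Gw1 = (7·(-24) + (-1)·24 + 7·(-12); (-1)·(-24) + 3·24 + (-5)·(-12); 7·(-24) + (-5)·24 + (-1)·(-12)) = (-276, 156, -276)
w3 = Gw2 = (-4020, 2124, -2436)
Gw3 = (-47316, 22572, -36324)
w3·Gw3 = (-4020)·(-47316) + 2124·22572 + (-2436)·(-36324) = 326638512; w3·w3 = (-4020)·(-4020) + 2124·2124 + (-2436)·(-2436) = 26605872
λ ≈ 326638512/26605872 = 12.277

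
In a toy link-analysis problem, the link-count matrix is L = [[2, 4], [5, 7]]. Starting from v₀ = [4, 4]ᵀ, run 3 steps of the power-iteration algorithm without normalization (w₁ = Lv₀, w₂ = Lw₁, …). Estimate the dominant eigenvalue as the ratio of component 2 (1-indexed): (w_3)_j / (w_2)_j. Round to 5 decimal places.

w1 = Lv₀ = (2·4 + 4·4; 5·4 + 7·4) = (24, 48)
w2 = Lw1 = (2·24 + 4·48; 5·24 + 7·48) = (240, 456)
w3 = Lw2 = (2304, 4392)
Ratio at component: 4392 / 456 = 9.63158

λ ≈ 9.63158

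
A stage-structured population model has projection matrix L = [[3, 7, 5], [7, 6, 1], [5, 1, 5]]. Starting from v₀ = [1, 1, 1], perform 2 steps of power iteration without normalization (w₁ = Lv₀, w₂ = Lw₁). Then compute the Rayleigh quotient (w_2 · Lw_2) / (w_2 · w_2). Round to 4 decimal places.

w1 = Lv₀ = (3·1 + 7·1 + 5·1; 7·1 + 6·1 + 1·1; 5·1 + 1·1 + 5·1) = (15, 14, 11)
w2 = Lw1 = (3·15 + 7·14 + 5·11; 7·15 + 6·14 + 1·11; 5·15 + 1·14 + 5·11) = (198, 200, 144)
Lw2 = (2714, 2730, 1910)
w2·Lw2 = 198·2714 + 200·2730 + 144·1910 = 1358412; w2·w2 = 198·198 + 200·200 + 144·144 = 99940
λ ≈ 1358412/99940 = 13.5923

λ ≈ 13.5923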